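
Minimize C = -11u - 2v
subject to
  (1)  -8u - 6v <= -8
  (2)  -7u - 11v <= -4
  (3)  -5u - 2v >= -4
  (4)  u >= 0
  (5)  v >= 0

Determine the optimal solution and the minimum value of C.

u = 4/7, v = 4/7, minimum C = -52/7

Extreme points and C = -11u - 2v:
  (4/7, 4/7) → C = -52/7
  (0, 4/3) → C = -8/3
  (0, 2) → C = -4

The binding constraints are -8u - 6v = -8 and -5u - 2v = -4.
Solving simultaneously gives u = 4/7, v = 4/7.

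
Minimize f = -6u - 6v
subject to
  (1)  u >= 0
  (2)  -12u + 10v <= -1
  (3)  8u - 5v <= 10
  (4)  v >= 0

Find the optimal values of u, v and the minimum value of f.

At the optimal vertex, -12u + 10v = -1 and 8u - 5v = 10.
Solving simultaneously gives u = 19/4, v = 28/5.

u = 19/4, v = 28/5, minimum f = -621/10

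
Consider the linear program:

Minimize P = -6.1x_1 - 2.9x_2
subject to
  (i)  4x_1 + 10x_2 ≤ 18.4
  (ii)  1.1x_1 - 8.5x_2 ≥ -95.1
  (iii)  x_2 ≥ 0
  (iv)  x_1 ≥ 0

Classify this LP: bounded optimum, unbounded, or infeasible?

Corner points and P = -6.1x_1 - 2.9x_2:
  (4.6, 0) → P = -28.06
  (0, 1.84) → P = -5.336
  (0, 0) → P = 0
The feasible region has finitely many vertices and no improving ray; the minimum is -28.06 at (4.6, 0).

bounded optimum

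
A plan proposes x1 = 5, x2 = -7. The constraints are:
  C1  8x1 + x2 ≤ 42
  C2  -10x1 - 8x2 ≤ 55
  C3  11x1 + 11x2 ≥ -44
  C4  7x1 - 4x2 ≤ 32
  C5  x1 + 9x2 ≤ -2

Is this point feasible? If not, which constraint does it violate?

Constraint C4: 7x1 - 4x2 = 63, which is not ≤ 32. All other constraints are satisfied.

not feasible — violates C4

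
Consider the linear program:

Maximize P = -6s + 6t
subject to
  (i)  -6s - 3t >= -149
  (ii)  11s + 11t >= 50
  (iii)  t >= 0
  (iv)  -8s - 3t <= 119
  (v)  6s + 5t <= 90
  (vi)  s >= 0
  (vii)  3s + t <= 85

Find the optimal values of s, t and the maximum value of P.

s = 0, t = 18, maximum P = 108

Vertices and P = -6s + 6t:
  (50/11, 0) → P = -300/11
  (0, 50/11) → P = 300/11
  (15, 0) → P = -90
  (0, 18) → P = 108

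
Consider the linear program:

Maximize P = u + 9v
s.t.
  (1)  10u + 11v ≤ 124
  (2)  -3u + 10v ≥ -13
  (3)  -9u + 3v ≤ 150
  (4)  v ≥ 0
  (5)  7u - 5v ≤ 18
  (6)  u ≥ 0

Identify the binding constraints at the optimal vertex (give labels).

Extreme points and P = u + 9v:
  (818/127, 688/127) → P = 7010/127
  (0, 124/11) → P = 1116/11
  (18/7, 0) → P = 18/7
  (0, 0) → P = 0

The maximum is at (0, 124/11). Substituting into each constraint, equality holds for (1) and (6); the remaining constraints have slack.

(1) and (6)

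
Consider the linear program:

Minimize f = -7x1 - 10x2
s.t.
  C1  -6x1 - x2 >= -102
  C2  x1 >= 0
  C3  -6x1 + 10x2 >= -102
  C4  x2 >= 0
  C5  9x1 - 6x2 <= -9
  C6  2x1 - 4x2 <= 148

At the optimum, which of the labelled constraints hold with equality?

Extreme points and f = -7x1 - 10x2:
  (0, 102) → f = -1020
  (67/5, 108/5) → f = -1549/5
  (0, 3/2) → f = -15

The minimum is at (0, 102). Substituting into each constraint, equality holds for C1 and C2; the remaining constraints have slack.

C1 and C2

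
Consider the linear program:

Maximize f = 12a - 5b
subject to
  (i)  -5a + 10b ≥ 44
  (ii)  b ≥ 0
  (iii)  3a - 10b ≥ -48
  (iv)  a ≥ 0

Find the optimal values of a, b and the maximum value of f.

a = 2, b = 27/5, maximum f = -3

Feasible corners and f = 12a - 5b:
  (2, 27/5) → f = -3
  (0, 22/5) → f = -22
  (0, 24/5) → f = -24

The binding constraints are -5a + 10b = 44 and 3a - 10b = -48.
Solving simultaneously gives a = 2, b = 27/5.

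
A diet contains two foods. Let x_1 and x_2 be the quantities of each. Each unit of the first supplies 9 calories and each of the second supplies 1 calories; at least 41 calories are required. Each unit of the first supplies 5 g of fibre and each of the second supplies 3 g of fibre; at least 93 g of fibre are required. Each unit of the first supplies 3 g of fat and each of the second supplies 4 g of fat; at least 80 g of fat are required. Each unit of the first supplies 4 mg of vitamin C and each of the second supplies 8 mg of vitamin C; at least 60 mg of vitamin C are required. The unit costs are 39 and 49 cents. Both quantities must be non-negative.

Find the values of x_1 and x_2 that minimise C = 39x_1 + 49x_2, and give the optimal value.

x_1 = 12, x_2 = 11, minimum C = 1007

The feasible region is unbounded (it extends along (0, 1), (1, 0)), but C strictly increases along every unbounded feasible direction, so there is no improving ray and the minimum is attained at a vertex.

The optimum lies where 5x_1 + 3x_2 = 93 and 3x_1 + 4x_2 = 80.
Solving simultaneously gives x_1 = 12, x_2 = 11.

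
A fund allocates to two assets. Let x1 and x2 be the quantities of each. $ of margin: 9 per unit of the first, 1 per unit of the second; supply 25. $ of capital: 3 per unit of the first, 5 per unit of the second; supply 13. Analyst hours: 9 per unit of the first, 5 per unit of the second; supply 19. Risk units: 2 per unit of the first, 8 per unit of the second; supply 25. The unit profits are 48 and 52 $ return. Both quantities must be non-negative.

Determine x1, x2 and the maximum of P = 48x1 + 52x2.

x1 = 1, x2 = 2, maximum P = 152

At the optimal vertex, 3x1 + 5x2 = 13 and 9x1 + 5x2 = 19.
Solving simultaneously gives x1 = 1, x2 = 2.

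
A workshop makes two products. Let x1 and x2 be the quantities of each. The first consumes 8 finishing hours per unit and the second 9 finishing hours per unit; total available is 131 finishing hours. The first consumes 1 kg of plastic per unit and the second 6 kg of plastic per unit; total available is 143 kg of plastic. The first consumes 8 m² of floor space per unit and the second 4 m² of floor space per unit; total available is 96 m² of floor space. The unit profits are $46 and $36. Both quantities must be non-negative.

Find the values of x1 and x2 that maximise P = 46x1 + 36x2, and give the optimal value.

x1 = 17/2, x2 = 7, maximum P = 643

Extreme points and P = 46x1 + 36x2:
  (0, 0) → P = 0
  (0, 131/9) → P = 524
  (12, 0) → P = 552
  (17/2, 7) → P = 643

The binding constraints are 8x1 + 9x2 = 131 and 8x1 + 4x2 = 96.
Solving simultaneously gives x1 = 17/2, x2 = 7.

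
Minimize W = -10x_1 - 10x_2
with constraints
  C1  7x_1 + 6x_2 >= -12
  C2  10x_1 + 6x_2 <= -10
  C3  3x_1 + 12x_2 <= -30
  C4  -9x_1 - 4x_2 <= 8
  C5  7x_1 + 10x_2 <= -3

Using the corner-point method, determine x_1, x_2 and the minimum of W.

x_1 = 10/17, x_2 = -45/17, minimum W = 350/17

The optimum lies where 10x_1 + 6x_2 = -10 and 3x_1 + 12x_2 = -30.
Solving simultaneously gives x_1 = 10/17, x_2 = -45/17.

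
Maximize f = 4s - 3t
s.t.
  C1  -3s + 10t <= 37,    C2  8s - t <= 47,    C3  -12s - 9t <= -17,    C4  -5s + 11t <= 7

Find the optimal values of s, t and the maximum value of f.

s = 110/21, t = -107/21, maximum f = 761/21

Extreme points and f = 4s - 3t:
  (110/21, -107/21) → f = 761/21
  (524/83, 291/83) → f = 1223/83
  (124/177, 169/177) → f = -11/177

The binding constraints are 8s - t = 47 and -12s - 9t = -17.
Solving simultaneously gives s = 110/21, t = -107/21.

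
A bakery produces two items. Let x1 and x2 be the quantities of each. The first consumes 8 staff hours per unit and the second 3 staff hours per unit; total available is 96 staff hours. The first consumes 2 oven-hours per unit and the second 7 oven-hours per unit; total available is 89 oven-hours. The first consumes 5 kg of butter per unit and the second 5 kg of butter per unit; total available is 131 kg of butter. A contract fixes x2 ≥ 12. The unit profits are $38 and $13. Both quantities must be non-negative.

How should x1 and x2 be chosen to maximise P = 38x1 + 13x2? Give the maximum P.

x1 = 5/2, x2 = 12, maximum P = 251

Feasible corners and P = 38x1 + 13x2:
  (0, 89/7) → P = 1157/7
  (0, 12) → P = 156
  (5/2, 12) → P = 251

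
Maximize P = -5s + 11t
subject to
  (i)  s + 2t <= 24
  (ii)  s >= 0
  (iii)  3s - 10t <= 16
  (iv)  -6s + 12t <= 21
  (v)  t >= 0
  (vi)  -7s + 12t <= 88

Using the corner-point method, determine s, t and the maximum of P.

Corner points and P = -5s + 11t:
  (17, 7/2) → P = -93/2
  (41/4, 55/8) → P = 195/8
  (0, 7/4) → P = 77/4
  (0, 0) → P = 0
  (16/3, 0) → P = -80/3

s = 41/4, t = 55/8, maximum P = 195/8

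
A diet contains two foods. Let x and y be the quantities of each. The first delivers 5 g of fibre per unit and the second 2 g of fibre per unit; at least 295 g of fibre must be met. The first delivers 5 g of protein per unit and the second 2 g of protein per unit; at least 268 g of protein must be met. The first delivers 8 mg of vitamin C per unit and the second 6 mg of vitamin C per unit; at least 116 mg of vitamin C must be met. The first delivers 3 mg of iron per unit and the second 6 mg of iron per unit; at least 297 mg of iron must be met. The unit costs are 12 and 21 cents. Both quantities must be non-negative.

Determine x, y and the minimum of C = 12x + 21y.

Feasible corners and C = 12x + 21y:
  (0, 295/2) → C = 6195/2
  (99, 0) → C = 1188
  (49, 25) → C = 1113
The feasible region is unbounded (it extends along (0, 1), (1, 0)), but C strictly increases along every unbounded feasible direction, so there is no improving ray and the minimum is attained at a vertex.

The optimum lies where 5x + 2y = 295 and 3x + 6y = 297.
Solving simultaneously gives x = 49, y = 25.

x = 49, y = 25, minimum C = 1113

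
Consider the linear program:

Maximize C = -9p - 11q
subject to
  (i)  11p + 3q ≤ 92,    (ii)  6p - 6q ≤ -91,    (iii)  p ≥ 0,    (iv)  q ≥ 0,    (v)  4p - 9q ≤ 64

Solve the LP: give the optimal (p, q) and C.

p = 0, q = 91/6, maximum C = -1001/6

Corner points and C = -9p - 11q:
  (93/28, 1553/84) → C = -9797/42
  (0, 92/3) → C = -1012/3
  (0, 91/6) → C = -1001/6

At the optimal vertex, 6p - 6q = -91 and p = 0.
Solving simultaneously gives p = 0, q = 91/6.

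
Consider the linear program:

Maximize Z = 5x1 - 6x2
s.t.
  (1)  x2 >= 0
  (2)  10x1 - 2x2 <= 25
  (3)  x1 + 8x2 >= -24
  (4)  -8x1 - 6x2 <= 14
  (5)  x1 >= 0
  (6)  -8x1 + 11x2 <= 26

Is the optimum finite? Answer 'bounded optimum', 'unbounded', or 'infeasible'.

Vertices and Z = 5x1 - 6x2:
  (5/2, 0) → Z = 25/2
  (0, 0) → Z = 0
  (327/94, 230/47) → Z = -1125/94
  (0, 26/11) → Z = -156/11
The feasible region has finitely many vertices and no improving ray; the maximum is 25/2 at (5/2, 0).

bounded optimum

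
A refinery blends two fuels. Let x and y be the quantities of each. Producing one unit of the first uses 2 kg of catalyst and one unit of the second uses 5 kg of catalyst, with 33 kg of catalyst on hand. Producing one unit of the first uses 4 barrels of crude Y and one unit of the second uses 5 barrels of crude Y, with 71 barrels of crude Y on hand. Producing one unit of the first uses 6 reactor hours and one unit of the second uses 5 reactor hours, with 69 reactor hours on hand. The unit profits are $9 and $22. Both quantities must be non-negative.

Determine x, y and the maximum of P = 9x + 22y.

Extreme points and P = 9x + 22y:
  (0, 0) → P = 0
  (0, 33/5) → P = 726/5
  (23/2, 0) → P = 207/2
  (9, 3) → P = 147

The binding constraints are 2x + 5y = 33 and 6x + 5y = 69.
Solving simultaneously gives x = 9, y = 3.

x = 9, y = 3, maximum P = 147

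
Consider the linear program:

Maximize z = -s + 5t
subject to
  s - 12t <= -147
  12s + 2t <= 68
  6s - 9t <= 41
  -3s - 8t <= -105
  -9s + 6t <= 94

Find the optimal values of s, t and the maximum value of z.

s = 22/9, t = 58/3, maximum z = 848/9

Feasible corners and z = -s + 5t:
  (261/73, 916/73) → z = 4319/73
  (21/11, 273/22) → z = 1323/22
  (22/9, 58/3) → z = 848/9
  (-61/45, 409/30) → z = 6257/90

At the optimal vertex, 12s + 2t = 68 and -9s + 6t = 94.
Solving simultaneously gives s = 22/9, t = 58/3.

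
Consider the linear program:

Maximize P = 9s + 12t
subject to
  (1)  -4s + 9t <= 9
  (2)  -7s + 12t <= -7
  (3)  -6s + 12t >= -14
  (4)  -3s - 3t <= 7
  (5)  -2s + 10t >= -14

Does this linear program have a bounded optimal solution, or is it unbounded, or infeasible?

Extreme points and P = 9s + 12t:
  (57/5, 91/15) → P = 877/5
  (39, 55/3) → P = 571
  (-21/19, -70/57) → P = -469/19
  (-7/9, -14/9) → P = -77/3
The feasible region has finitely many vertices and no improving ray; the maximum is 571 at (39, 55/3).

bounded optimum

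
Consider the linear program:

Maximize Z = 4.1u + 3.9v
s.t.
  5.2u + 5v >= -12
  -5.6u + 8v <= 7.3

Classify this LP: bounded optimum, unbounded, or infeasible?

From the feasible point (-1325/696, -731/1740), moving in the direction (8, 5.6) keeps every constraint satisfied while Z increases without bound.

unbounded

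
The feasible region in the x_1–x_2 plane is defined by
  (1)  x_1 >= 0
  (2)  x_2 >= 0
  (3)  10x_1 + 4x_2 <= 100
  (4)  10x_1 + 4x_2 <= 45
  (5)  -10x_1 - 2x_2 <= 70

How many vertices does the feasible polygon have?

Intersecting each pair of boundary lines and keeping only the points that satisfy every inequality leaves:
  (0, 0)
  (0, 45/4)
  (9/2, 0)

3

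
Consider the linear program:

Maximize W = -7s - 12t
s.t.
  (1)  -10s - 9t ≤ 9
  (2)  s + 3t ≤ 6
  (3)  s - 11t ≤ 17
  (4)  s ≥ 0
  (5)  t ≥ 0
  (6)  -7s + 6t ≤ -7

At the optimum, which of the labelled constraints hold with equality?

(5) and (6)

Feasible corners and W = -7s - 12t:
  (6, 0) → W = -42
  (19/9, 35/27) → W = -91/3
  (1, 0) → W = -7

The maximum is at (1, 0). Substituting into each constraint, equality holds for (5) and (6); the remaining constraints have slack.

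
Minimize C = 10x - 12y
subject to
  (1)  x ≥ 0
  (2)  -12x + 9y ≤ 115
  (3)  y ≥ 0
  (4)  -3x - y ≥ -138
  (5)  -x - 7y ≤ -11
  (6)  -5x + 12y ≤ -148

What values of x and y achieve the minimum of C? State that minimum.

Extreme points and C = 10x - 12y:
  (46, 0) → C = 460
  (148/5, 0) → C = 296
  (44, 6) → C = 368

x = 148/5, y = 0, minimum C = 296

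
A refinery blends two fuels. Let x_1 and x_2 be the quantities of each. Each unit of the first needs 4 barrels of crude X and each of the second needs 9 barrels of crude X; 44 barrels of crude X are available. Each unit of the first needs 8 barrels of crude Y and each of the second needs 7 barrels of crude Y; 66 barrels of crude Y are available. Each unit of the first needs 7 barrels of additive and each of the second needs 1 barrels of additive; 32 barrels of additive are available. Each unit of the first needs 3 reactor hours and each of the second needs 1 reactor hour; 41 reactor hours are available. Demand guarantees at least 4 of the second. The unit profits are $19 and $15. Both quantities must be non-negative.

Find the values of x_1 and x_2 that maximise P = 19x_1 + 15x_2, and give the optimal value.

x_1 = 2, x_2 = 4, maximum P = 98

Extreme points and P = 19x_1 + 15x_2:
  (0, 44/9) → P = 220/3
  (0, 4) → P = 60
  (2, 4) → P = 98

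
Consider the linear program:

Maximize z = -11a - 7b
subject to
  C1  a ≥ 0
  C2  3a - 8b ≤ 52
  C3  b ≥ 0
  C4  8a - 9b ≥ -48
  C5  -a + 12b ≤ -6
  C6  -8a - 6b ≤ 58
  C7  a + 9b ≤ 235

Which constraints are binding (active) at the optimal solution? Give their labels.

C3 and C5

Extreme points and z = -11a - 7b:
  (52/3, 0) → z = -572/3
  (144/7, 17/14) → z = -3287/14
  (6, 0) → z = -66

The maximum is at (6, 0). Substituting into each constraint, equality holds for C3 and C5; the remaining constraints have slack.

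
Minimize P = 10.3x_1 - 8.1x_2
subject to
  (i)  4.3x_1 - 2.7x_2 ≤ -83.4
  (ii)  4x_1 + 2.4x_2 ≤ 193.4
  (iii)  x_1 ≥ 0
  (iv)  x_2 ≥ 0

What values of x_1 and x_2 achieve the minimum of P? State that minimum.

x_1 = 0, x_2 = 967/12, minimum P = -26109/40

The binding constraints are 4x_1 + 2.4x_2 = 193.4 and x_1 = 0.
Solving simultaneously gives x_1 = 0, x_2 = 967/12.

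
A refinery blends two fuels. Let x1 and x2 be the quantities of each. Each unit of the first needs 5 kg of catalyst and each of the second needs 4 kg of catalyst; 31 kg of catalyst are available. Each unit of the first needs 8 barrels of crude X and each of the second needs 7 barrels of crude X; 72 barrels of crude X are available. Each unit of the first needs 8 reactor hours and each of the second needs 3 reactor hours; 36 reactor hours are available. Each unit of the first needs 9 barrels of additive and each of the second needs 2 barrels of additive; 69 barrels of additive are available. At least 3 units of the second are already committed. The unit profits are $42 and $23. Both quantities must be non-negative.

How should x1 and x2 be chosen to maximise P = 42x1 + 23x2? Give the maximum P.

Vertices and P = 42x1 + 23x2:
  (0, 31/4) → P = 713/4
  (0, 3) → P = 69
  (3, 4) → P = 218
  (27/8, 3) → P = 843/4

x1 = 3, x2 = 4, maximum P = 218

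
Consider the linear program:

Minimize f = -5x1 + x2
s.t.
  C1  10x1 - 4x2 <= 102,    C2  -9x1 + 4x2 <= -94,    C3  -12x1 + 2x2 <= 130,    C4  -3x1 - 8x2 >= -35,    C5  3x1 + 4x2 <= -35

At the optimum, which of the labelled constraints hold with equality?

C1 and C5

Feasible corners and f = -5x1 + x2:
  (-181/7, -631/7) → f = 274/7
  (67/13, -164/13) → f = -499/13
  (-118/5, -383/5) → f = 207/5
  (59/12, -199/16) → f = -1777/48

The minimum is at (67/13, -164/13). Substituting into each constraint, equality holds for C1 and C5; the remaining constraints have slack.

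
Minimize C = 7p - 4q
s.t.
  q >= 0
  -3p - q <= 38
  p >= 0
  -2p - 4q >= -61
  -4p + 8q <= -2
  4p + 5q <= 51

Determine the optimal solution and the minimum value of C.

p = 1/2, q = 0, minimum C = 7/2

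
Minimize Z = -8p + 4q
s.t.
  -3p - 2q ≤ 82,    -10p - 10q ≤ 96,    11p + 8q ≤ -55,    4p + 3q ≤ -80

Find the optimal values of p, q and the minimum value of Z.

p = -256/5, q = 208/5, minimum Z = 576

The binding constraints are -10p - 10q = 96 and 4p + 3q = -80.
Solving simultaneously gives p = -256/5, q = 208/5.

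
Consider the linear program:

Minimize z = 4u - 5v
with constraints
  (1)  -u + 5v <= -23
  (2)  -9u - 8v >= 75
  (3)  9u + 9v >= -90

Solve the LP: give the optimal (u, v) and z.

Vertices and z = 4u - 5v:
  (-191/53, -282/53) → z = 646/53
  (-9/2, -11/2) → z = 19/2
  (5, -15) → z = 95

u = -9/2, v = -11/2, minimum z = 19/2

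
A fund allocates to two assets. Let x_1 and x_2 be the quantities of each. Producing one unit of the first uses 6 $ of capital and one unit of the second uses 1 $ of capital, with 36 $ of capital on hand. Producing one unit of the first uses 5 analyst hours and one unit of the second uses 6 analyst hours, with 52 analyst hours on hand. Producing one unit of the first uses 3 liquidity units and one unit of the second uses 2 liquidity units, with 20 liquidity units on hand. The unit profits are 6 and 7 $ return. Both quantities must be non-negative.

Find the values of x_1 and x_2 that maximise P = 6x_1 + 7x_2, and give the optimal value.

Corner points and P = 6x_1 + 7x_2:
  (0, 0) → P = 0
  (0, 26/3) → P = 182/3
  (6, 0) → P = 36
  (52/9, 4/3) → P = 44
  (2, 7) → P = 61

The binding constraints are 5x_1 + 6x_2 = 52 and 3x_1 + 2x_2 = 20.
Solving simultaneously gives x_1 = 2, x_2 = 7.

x_1 = 2, x_2 = 7, maximum P = 61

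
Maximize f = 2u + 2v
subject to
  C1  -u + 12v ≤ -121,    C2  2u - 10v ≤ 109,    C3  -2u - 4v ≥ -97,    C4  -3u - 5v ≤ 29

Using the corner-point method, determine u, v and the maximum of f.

Extreme points and f = 2u + 2v:
  (7, -19/2) → f = -5
  (257/41, -392/41) → f = -270/41
  (51/8, -77/8) → f = -13/2

u = 7, v = -19/2, maximum f = -5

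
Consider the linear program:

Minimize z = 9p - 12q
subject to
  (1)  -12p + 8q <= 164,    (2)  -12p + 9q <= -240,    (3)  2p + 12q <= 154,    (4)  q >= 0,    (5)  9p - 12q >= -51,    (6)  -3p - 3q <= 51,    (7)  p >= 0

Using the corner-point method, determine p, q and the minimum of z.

p = 79/3, q = 76/9, minimum z = 407/3

Feasible corners and z = 9p - 12q:
  (79/3, 76/9) → z = 407/3
  (20, 0) → z = 180
  (77, 0) → z = 693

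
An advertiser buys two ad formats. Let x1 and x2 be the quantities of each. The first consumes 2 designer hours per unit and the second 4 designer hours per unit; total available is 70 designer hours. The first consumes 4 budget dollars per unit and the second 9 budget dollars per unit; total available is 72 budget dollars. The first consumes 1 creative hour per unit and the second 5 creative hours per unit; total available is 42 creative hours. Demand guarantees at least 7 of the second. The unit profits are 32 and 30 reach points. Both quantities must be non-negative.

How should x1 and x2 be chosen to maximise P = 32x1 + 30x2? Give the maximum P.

Corner points and P = 32x1 + 30x2:
  (0, 8) → P = 240
  (0, 7) → P = 210
  (9/4, 7) → P = 282

x1 = 9/4, x2 = 7, maximum P = 282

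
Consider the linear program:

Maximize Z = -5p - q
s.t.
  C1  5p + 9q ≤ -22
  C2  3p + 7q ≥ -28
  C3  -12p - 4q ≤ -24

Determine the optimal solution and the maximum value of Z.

Extreme points and Z = -5p - q:
  (49/4, -37/4) → Z = -52
  (38/11, -48/11) → Z = -142/11
  (35/9, -17/3) → Z = -124/9

p = 38/11, q = -48/11, maximum Z = -142/11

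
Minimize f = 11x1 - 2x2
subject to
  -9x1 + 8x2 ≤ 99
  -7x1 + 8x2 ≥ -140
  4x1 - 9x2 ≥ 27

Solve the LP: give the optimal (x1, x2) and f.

Extreme points and f = 11x1 - 2x2:
  (-239/2, -1953/16) → f = -8563/8
  (-1107/49, -639/49) → f = -1557/7
  (1044/31, 371/31) → f = 10742/31

The optimum lies where -9x1 + 8x2 = 99 and -7x1 + 8x2 = -140.
Solving simultaneously gives x1 = -239/2, x2 = -1953/16.

x1 = -239/2, x2 = -1953/16, minimum f = -8563/8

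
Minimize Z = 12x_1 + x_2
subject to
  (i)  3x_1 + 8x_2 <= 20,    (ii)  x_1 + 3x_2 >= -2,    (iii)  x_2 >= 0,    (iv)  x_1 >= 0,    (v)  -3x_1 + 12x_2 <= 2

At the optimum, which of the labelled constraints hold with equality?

Vertices and Z = 12x_1 + x_2:
  (20/3, 0) → Z = 80
  (56/15, 11/10) → Z = 459/10
  (0, 0) → Z = 0
  (0, 1/6) → Z = 1/6

The minimum is at (0, 0). Substituting into each constraint, equality holds for (iii) and (iv); the remaining constraints have slack.

(iii) and (iv)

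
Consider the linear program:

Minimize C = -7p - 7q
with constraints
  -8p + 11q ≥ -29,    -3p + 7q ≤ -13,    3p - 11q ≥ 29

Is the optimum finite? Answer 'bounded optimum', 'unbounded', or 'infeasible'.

bounded optimum

Feasible corners and C = -7p - 7q:
  (0, -29/11) → C = 203/11
  (-5, -4) → C = 63
The feasible region has finitely many vertices and no improving ray; the minimum is 203/11 at (0, -29/11).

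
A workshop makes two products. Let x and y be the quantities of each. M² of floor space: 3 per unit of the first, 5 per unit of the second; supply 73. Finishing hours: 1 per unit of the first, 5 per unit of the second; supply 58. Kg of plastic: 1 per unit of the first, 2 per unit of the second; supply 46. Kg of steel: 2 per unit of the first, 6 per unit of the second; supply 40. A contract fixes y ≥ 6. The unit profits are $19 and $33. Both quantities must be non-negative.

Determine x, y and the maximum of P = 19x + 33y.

x = 2, y = 6, maximum P = 236

Extreme points and P = 19x + 33y:
  (0, 20/3) → P = 220
  (0, 6) → P = 198
  (2, 6) → P = 236

At the optimal vertex, 2x + 6y = 40 and y = 6.
Solving simultaneously gives x = 2, y = 6.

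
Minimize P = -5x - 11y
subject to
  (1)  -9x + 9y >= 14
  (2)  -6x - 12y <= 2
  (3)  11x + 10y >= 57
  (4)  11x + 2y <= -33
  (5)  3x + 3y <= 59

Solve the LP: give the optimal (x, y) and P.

Extreme points and P = -5x - 11y:
  (-111/22, 45/4) → P = -4335/44
  (-419/3, 478/3) → P = -3163/3
  (-217/27, 748/27) → P = -2381/9

x = -419/3, y = 478/3, minimum P = -3163/3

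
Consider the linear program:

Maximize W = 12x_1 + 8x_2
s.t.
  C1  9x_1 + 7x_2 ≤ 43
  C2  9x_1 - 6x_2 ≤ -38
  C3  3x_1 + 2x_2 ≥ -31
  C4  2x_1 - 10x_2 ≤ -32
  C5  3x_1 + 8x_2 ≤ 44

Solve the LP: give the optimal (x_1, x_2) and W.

Feasible corners and W = 12x_1 + 8x_2:
  (-94/39, 106/39) → W = -280/39
  (-4/9, 17/3) → W = 40
  (-11, 1) → W = -124
  (-56/3, 25/2) → W = -124

x_1 = -4/9, x_2 = 17/3, maximum W = 40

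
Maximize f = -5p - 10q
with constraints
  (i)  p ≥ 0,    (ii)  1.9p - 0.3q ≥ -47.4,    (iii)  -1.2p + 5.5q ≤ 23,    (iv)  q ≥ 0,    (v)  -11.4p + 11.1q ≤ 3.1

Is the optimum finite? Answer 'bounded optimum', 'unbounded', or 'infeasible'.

bounded optimum

Feasible corners and f = -5p - 10q:
  (0, 0) → f = 0
  (0, 31/111) → f = -310/111
  (23825/4938, 4308/823) → f = -377605/4938
The feasible region has finitely many vertices and no improving ray; the maximum is 0 at (0, 0).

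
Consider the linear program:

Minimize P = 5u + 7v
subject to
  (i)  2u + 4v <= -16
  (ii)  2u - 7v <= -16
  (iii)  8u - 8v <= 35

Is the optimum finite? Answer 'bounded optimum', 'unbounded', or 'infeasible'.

From the feasible point (-8, 0), moving in the direction (-7, -2) keeps every constraint satisfied while P decreases without bound.

unbounded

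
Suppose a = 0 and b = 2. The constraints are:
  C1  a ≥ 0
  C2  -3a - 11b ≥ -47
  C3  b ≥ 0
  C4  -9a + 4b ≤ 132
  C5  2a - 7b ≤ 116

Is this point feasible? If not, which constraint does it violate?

C1: 0 ≥ 0 ✓
C2: -22 ≥ -47 ✓
C3: 2 ≥ 0 ✓
C4: 8 ≤ 132 ✓
C5: -14 ≤ 116 ✓

feasible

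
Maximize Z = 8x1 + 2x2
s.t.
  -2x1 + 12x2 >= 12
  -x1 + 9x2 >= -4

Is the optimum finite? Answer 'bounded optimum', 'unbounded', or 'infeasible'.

From the feasible point (-26, -10/3), moving in the direction (12, 2) keeps every constraint satisfied while Z increases without bound.

unbounded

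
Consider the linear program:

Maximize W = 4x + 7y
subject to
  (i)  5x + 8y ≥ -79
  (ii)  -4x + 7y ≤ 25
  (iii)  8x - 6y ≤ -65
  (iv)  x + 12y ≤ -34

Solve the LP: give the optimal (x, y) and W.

x = -164/17, y = -69/34, maximum W = -1795/34

Corner points and W = 4x + 7y:
  (-753/67, -191/67) → W = -4349/67
  (-497/47, -307/94) → W = -6125/94
  (-538/55, -111/55) → W = -2929/55
  (-164/17, -69/34) → W = -1795/34

At the optimal vertex, 8x - 6y = -65 and x + 12y = -34.
Solving simultaneously gives x = -164/17, y = -69/34.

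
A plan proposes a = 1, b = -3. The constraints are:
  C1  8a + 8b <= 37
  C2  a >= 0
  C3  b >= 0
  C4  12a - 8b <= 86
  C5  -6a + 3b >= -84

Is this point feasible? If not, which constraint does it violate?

Constraint C3: b = -3, which is not ≥ 0. All other constraints are satisfied.

not feasible — violates C3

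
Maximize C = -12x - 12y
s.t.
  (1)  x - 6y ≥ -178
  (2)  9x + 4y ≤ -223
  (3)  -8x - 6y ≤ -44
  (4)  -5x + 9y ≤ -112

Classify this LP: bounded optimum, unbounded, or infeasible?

The boundaries x - 6y = -178 and -5x + 9y = -112 meet at (758/7, 334/7), but that point violates 9x + 4y ≤ -223. Every candidate vertex is excluded by some other constraint, so the feasible region is empty.

infeasible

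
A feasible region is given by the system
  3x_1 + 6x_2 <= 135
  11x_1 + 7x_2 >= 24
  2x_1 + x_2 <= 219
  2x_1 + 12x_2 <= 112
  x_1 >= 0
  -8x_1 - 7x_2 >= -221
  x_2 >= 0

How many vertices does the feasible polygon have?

Intersecting each pair of boundary lines and keeping only the points that satisfy every inequality leaves:
  (0, 24/7)
  (24/11, 0)
  (0, 28/3)
  (934/41, 227/41)
  (221/8, 0)

5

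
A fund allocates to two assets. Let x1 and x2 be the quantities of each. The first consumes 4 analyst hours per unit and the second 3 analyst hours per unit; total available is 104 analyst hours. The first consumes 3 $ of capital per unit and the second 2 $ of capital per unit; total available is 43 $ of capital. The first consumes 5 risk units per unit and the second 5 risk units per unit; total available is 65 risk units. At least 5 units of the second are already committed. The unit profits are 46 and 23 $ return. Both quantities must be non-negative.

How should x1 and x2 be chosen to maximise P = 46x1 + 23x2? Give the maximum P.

Vertices and P = 46x1 + 23x2:
  (0, 13) → P = 299
  (0, 5) → P = 115
  (8, 5) → P = 483

The binding constraints are 5x1 + 5x2 = 65 and x2 = 5.
Solving simultaneously gives x1 = 8, x2 = 5.

x1 = 8, x2 = 5, maximum P = 483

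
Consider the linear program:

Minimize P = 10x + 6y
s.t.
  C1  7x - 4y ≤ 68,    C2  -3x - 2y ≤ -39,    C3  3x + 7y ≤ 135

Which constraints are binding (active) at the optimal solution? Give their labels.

Vertices and P = 10x + 6y:
  (146/13, 69/26) → P = 1667/13
  (1016/61, 741/61) → P = 14606/61
  (1/5, 96/5) → P = 586/5

The minimum is at (1/5, 96/5). Substituting into each constraint, equality holds for C2 and C3; the remaining constraints have slack.

C2 and C3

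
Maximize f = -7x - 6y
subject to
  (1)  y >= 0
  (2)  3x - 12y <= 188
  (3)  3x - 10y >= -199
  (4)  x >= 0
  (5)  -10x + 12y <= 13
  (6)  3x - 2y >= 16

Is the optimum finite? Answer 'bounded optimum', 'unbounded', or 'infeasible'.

bounded optimum

Vertices and f = -7x - 6y:
  (188/3, 0) → f = -1316/3
  (16/3, 0) → f = -112/3
  (1129/32, 1951/64) → f = -3439/8
  (109/8, 199/16) → f = -170
The feasible region has finitely many vertices and no improving ray; the maximum is -112/3 at (16/3, 0).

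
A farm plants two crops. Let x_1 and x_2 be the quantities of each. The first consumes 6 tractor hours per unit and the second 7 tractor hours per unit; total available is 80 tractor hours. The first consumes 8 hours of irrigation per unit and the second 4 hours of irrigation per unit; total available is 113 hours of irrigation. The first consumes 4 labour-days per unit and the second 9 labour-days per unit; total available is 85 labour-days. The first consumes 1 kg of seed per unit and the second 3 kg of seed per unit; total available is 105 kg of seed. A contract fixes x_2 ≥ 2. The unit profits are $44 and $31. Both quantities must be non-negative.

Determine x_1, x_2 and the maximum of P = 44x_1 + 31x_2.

Corner points and P = 44x_1 + 31x_2:
  (0, 85/9) → P = 2635/9
  (0, 2) → P = 62
  (125/26, 95/13) → P = 5695/13
  (11, 2) → P = 546

At the optimal vertex, 6x_1 + 7x_2 = 80 and x_2 = 2.
Solving simultaneously gives x_1 = 11, x_2 = 2.

x_1 = 11, x_2 = 2, maximum P = 546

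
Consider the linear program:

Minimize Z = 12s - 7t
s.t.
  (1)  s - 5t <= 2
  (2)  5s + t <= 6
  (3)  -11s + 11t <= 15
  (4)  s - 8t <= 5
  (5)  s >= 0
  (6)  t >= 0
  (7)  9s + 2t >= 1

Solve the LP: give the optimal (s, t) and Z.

Corner points and Z = 12s - 7t:
  (17/22, 47/22) → Z = -125/22
  (6/5, 0) → Z = 72/5
  (0, 15/11) → Z = -105/11
  (0, 1/2) → Z = -7/2
  (1/9, 0) → Z = 4/3

s = 0, t = 15/11, minimum Z = -105/11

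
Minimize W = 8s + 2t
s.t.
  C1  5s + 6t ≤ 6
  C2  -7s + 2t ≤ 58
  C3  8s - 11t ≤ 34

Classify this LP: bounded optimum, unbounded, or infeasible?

bounded optimum

Vertices and W = 8s + 2t:
  (-84/13, 83/13) → W = -506/13
  (270/103, -122/103) → W = 1916/103
  (-706/61, -702/61) → W = -7052/61
The feasible region has finitely many vertices and no improving ray; the minimum is -7052/61 at (-706/61, -702/61).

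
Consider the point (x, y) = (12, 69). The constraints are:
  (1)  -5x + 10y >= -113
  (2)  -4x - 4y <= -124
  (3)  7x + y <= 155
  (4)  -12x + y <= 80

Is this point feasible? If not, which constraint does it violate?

feasible

(1): 630 ≥ -113 ✓
(2): -324 ≤ -124 ✓
(3): 153 ≤ 155 ✓
(4): -75 ≤ 80 ✓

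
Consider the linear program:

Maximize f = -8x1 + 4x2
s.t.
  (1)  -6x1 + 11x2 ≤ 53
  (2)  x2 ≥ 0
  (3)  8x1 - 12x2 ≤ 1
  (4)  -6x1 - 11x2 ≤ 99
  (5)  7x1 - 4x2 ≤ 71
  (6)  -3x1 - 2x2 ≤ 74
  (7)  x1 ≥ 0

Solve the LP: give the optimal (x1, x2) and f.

At the optimal vertex, -6x1 + 11x2 = 53 and x1 = 0.
Solving simultaneously gives x1 = 0, x2 = 53/11.

x1 = 0, x2 = 53/11, maximum f = 212/11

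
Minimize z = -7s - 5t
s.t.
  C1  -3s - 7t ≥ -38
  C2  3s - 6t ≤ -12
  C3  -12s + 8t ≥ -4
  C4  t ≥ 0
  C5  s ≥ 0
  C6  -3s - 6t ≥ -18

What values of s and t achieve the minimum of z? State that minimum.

Vertices and z = -7s - 5t:
  (0, 2) → z = -10
  (1, 5/2) → z = -39/2
  (0, 3) → z = -15

The optimum lies where 3s - 6t = -12 and -3s - 6t = -18.
Solving simultaneously gives s = 1, t = 5/2.

s = 1, t = 5/2, minimum z = -39/2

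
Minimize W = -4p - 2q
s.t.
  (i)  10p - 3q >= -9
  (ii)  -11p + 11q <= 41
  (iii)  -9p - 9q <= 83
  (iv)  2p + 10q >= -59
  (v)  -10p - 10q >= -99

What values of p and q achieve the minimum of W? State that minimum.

p = 79/4, q = -197/20, minimum W = -593/10

Feasible corners and W = -4p - 2q:
  (24/77, 311/77) → W = -718/77
  (-267/106, -286/53) → W = 1106/53
  (679/220, 1499/220) → W = -2857/110
  (79/4, -197/20) → W = -593/10

At the optimal vertex, 2p + 10q = -59 and -10p - 10q = -99.
Solving simultaneously gives p = 79/4, q = -197/20.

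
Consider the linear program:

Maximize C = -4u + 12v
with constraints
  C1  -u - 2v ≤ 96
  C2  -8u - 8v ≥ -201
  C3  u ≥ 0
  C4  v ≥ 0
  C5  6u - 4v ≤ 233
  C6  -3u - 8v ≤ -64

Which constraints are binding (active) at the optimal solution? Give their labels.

Extreme points and C = -4u + 12v:
  (0, 201/8) → C = 603/2
  (201/8, 0) → C = -201/2
  (0, 8) → C = 96
  (64/3, 0) → C = -256/3

The maximum is at (0, 201/8). Substituting into each constraint, equality holds for C2 and C3; the remaining constraints have slack.

C2 and C3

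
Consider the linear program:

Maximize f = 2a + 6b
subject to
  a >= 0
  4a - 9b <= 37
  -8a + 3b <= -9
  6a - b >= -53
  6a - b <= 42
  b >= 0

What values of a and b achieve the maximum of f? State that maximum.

a = 117/10, b = 141/5, maximum f = 963/5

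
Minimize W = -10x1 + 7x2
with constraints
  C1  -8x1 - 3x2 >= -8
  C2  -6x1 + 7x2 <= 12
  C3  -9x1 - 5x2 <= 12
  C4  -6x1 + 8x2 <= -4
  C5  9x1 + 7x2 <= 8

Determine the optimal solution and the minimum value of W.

Vertices and W = -10x1 + 7x2:
  (76/13, -168/13) → W = -1936/13
  (32/29, -8/29) → W = -376/29
  (-38/51, -18/17) → W = 2/51
  (46/57, 2/19) → W = -22/3

The optimum lies where -8x1 - 3x2 = -8 and -9x1 - 5x2 = 12.
Solving simultaneously gives x1 = 76/13, x2 = -168/13.

x1 = 76/13, x2 = -168/13, minimum W = -1936/13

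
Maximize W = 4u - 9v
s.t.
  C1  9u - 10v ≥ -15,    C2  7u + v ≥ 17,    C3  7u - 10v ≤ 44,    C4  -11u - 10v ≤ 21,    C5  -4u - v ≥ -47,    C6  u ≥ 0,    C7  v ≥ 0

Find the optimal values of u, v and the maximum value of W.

Vertices and W = 4u - 9v:
  (155/79, 258/79) → W = -1702/79
  (65/7, 69/7) → W = -361/7
  (17/7, 0) → W = 68/7
  (514/47, 153/47) → W = 679/47
  (44/7, 0) → W = 176/7

The binding constraints are 7u - 10v = 44 and v = 0.
Solving simultaneously gives u = 44/7, v = 0.

u = 44/7, v = 0, maximum W = 176/7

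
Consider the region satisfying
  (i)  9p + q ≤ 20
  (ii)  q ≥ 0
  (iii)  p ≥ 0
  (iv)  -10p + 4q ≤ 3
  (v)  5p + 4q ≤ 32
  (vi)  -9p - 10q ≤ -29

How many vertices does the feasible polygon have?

3

The feasible vertices (each the meet of two boundaries and inside every other half-plane) are:
  (77/46, 227/46)
  (19/9, 1)
  (43/68, 317/136)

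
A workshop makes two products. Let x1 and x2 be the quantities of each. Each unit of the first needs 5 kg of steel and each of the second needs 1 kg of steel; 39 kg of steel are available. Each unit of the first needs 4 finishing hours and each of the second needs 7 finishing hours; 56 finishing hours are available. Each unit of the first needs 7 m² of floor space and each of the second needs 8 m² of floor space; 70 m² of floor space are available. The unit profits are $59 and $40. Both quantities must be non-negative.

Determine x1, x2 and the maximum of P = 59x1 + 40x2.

Extreme points and P = 59x1 + 40x2:
  (0, 0) → P = 0
  (0, 8) → P = 320
  (39/5, 0) → P = 2301/5
  (22/3, 7/3) → P = 526
  (42/17, 112/17) → P = 6958/17

x1 = 22/3, x2 = 7/3, maximum P = 526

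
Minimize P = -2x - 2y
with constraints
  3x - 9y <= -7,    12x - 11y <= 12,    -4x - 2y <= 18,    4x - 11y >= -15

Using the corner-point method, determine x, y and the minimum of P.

Vertices and P = -2x - 2y:
  (37/15, 8/5) → P = -122/15
  (-88/21, -13/21) → P = 202/21
  (27/8, 57/22) → P = -525/44
  (-57/13, -3/13) → P = 120/13

x = 27/8, y = 57/22, minimum P = -525/44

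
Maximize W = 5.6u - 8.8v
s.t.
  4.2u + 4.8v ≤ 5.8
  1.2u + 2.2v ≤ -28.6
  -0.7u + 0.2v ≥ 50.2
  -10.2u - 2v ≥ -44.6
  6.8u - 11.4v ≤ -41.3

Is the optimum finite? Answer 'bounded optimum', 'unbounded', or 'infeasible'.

bounded optimum

Corner points and W = 5.6u - 8.8v:
  (-5808/89, 2011/89) → W = -251108/445
  (-28201/331, -31245/662) → W = -102238/1655
The feasible region has finitely many vertices and no improving ray; the maximum is -102238/1655 at (-28201/331, -31245/662).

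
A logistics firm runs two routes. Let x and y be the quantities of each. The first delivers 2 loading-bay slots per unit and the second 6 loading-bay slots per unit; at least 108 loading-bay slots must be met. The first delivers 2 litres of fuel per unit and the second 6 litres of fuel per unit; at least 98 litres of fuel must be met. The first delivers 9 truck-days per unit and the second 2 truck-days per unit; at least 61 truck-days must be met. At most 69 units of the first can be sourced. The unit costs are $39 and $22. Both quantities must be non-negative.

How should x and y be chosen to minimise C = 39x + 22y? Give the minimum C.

Corner points and C = 39x + 22y:
  (0, 61/2) → C = 671
  (54, 0) → C = 2106
  (69, 0) → C = 2691
  (3, 17) → C = 491
The feasible region is unbounded (it extends along (0, 1)), but C strictly increases along every unbounded feasible direction, so there is no improving ray and the minimum is attained at a vertex.

x = 3, y = 17, minimum C = 491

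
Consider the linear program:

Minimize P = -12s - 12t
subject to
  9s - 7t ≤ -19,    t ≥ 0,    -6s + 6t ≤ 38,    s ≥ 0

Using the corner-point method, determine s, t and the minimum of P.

s = 38/3, t = 19, minimum P = -380

Feasible corners and P = -12s - 12t:
  (38/3, 19) → P = -380
  (0, 19/7) → P = -228/7
  (0, 19/3) → P = -76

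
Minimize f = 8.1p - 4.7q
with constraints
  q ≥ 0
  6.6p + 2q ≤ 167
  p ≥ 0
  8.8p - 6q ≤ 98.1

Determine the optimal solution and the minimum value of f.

p = 0, q = 83.5, minimum f = -392.45

Extreme points and f = 8.1p - 4.7q:
  (0, 0) → f = 0
  (981/88, 0) → f = 79461/880
  (0, 167/2) → f = -7849/20
  (5991/286, 3737/260) → f = 2920681/28600

At the optimal vertex, 6.6p + 2q = 167 and p = 0.
Solving simultaneously gives p = 0, q = 167/2.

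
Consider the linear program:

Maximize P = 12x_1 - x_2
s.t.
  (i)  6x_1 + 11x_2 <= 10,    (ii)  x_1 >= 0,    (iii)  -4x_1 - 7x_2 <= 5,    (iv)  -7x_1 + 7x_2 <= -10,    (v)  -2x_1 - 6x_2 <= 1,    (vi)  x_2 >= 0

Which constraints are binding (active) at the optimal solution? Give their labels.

Vertices and P = 12x_1 - x_2:
  (180/119, 10/119) → P = 2150/119
  (5/3, 0) → P = 20
  (10/7, 0) → P = 120/7

The maximum is at (5/3, 0). Substituting into each constraint, equality holds for (i) and (vi); the remaining constraints have slack.

(i) and (vi)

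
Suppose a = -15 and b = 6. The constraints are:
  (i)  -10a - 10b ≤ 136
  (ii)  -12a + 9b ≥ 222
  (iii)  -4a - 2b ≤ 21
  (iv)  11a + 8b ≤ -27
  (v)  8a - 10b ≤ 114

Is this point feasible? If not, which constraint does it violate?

Constraint (iii): -4a - 2b = 48, which is not ≤ 21. All other constraints are satisfied.

not feasible — violates (iii)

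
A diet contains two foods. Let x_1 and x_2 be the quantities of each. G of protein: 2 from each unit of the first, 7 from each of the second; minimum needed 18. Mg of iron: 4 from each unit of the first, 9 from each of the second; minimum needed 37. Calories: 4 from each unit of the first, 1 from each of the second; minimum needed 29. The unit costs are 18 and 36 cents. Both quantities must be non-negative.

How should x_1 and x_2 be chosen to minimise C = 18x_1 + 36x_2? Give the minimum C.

x_1 = 7, x_2 = 1, minimum C = 162

The feasible region is unbounded (it extends along (0, 1), (1, 0)), but C strictly increases along every unbounded feasible direction, so there is no improving ray and the minimum is attained at a vertex.

The binding constraints are 4x_1 + 9x_2 = 37 and 4x_1 + x_2 = 29.
Solving simultaneously gives x_1 = 7, x_2 = 1.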